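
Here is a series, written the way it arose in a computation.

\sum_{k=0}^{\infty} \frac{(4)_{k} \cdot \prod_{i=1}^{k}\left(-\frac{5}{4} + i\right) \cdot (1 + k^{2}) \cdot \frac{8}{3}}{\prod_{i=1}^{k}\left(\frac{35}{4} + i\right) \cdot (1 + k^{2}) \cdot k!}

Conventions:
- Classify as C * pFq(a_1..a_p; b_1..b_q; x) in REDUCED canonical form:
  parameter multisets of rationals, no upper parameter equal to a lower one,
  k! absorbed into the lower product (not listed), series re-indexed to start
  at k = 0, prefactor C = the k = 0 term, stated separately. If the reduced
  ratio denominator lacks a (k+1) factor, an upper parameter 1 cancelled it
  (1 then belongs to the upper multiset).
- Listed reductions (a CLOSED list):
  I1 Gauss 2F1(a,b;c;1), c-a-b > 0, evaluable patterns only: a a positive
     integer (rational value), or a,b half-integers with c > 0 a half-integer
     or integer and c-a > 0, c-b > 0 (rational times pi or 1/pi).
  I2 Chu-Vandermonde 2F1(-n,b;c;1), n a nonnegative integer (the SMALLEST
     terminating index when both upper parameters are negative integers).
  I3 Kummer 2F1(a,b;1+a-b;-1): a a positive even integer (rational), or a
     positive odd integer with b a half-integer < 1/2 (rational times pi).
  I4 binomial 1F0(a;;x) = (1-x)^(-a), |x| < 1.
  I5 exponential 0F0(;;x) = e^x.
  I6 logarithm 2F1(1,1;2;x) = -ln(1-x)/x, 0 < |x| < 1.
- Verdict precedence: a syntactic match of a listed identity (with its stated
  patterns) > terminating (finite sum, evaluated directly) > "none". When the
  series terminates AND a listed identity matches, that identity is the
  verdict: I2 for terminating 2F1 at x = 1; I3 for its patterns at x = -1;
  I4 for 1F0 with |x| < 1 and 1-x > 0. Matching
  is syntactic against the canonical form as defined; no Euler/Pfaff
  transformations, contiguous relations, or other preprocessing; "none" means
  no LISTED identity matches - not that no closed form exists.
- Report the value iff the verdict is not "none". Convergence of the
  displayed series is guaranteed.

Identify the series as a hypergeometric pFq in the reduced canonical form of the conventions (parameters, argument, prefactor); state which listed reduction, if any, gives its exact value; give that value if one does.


Key observation: t_0 being \frac{8}{3}, striking the common factor k^2 + 1 reduces the term (C = 8/3).
Ratio: r(k) = 1 * (k-\frac{1}{4}) (k+4) / [(k+\frac{39}{4}) (k+1)] - rational in k, leading ratio 1; with t_0 = \frac{8}{3}, classification follows.

At argument 1: a 2F1 with upper {-\frac{1}{4}, 4}, lower {\frac{39}{4}}, scaled by C = \frac{8}{3}. Verdict: the Gauss summation I1 fires (x = 1: the Gamma ratio telescopes since c-a-b = 6 > 0 and a = 4 in Z>0). Its exact value is \frac{3565}{1536}.


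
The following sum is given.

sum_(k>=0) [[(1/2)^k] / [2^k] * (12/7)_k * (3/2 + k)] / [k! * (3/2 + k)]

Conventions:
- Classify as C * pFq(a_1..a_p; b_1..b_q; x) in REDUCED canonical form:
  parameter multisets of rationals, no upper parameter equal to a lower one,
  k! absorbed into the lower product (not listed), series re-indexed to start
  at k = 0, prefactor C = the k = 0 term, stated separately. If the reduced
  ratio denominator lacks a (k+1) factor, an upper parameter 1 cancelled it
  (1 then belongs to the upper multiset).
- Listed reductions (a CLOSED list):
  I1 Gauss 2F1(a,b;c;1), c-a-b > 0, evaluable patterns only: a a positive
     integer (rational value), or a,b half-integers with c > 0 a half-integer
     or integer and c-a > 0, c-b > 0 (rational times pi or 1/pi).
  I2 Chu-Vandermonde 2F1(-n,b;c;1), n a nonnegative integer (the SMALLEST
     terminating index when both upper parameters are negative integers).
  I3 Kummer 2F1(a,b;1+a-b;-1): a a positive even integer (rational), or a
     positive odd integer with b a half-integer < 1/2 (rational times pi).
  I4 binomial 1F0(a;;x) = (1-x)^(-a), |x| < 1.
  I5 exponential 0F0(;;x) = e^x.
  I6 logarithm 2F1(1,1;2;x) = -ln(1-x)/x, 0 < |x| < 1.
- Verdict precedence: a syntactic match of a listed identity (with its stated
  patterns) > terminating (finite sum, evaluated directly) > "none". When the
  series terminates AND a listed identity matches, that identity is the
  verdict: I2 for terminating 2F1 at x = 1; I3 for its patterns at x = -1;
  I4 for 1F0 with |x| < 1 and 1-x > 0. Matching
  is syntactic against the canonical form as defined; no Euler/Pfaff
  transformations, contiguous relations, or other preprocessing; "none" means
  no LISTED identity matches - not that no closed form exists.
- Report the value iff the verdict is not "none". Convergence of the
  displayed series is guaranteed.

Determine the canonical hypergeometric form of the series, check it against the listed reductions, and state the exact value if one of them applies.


First insight: from the first term 1: the two k-th powers (C = 1, x = 1/4) combine into one argument.
Term ratio: r(k) = (1/4) * (k+12/7) / [(k+1)] - rational in k, leading ratio (1/4); with t_0 = 1, classification follows.

With C = 1: the canonical form is 1F0(12/7; -; 1/4). Verdict: the I4 binomial reduction matches (the 1F0 binomial series: exponent -12/7, x = 1/4). Hence: (3/4)^(-12/7).


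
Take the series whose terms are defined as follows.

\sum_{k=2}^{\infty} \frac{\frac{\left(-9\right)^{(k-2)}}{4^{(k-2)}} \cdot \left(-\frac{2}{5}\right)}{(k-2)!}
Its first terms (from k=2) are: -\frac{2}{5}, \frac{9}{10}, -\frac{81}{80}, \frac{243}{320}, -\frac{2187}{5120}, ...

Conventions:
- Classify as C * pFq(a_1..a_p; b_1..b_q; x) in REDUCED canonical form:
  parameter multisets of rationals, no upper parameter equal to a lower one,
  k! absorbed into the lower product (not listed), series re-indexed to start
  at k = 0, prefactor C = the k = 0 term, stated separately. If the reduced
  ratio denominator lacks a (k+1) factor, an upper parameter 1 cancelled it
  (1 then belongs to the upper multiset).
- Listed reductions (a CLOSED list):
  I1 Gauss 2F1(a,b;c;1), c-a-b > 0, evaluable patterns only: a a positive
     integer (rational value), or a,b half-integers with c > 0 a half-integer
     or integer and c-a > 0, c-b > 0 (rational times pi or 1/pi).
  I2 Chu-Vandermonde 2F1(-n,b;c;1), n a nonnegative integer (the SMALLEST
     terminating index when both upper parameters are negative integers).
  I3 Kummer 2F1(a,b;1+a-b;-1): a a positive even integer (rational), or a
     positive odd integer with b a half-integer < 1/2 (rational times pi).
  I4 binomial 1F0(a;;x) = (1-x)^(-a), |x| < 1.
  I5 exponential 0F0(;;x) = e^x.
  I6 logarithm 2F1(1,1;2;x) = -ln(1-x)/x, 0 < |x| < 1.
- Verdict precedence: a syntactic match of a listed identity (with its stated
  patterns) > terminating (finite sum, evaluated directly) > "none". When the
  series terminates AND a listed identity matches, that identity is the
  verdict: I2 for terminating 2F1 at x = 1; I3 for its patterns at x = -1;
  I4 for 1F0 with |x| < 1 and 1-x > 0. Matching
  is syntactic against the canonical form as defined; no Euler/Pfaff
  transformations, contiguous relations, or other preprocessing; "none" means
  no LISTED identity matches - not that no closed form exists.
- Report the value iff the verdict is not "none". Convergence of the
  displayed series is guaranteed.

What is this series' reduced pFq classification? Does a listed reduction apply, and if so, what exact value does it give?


The tell: x = -\frac{9}{4} and the two geometric factors (C = -2/5) combine into one argument.
Step ratio: r(k) = -\frac{9}{4} * 1 / [(k+1)] - rational; roots negated = parameters, x = -\frac{9}{4}, C = -\frac{2}{5}.

Classification (C = -\frac{2}{5}): 0F0 with upper {-}, lower {-}, argument x = -\frac{9}{4}. Verdict (x = -\frac{9}{4}): exponential (I5) applies (the 0F0 exponential series at x = -\frac{9}{4}). Hence: \left(-\frac{2}{5}\right) \cdot e^{-\frac{9}{4}}.


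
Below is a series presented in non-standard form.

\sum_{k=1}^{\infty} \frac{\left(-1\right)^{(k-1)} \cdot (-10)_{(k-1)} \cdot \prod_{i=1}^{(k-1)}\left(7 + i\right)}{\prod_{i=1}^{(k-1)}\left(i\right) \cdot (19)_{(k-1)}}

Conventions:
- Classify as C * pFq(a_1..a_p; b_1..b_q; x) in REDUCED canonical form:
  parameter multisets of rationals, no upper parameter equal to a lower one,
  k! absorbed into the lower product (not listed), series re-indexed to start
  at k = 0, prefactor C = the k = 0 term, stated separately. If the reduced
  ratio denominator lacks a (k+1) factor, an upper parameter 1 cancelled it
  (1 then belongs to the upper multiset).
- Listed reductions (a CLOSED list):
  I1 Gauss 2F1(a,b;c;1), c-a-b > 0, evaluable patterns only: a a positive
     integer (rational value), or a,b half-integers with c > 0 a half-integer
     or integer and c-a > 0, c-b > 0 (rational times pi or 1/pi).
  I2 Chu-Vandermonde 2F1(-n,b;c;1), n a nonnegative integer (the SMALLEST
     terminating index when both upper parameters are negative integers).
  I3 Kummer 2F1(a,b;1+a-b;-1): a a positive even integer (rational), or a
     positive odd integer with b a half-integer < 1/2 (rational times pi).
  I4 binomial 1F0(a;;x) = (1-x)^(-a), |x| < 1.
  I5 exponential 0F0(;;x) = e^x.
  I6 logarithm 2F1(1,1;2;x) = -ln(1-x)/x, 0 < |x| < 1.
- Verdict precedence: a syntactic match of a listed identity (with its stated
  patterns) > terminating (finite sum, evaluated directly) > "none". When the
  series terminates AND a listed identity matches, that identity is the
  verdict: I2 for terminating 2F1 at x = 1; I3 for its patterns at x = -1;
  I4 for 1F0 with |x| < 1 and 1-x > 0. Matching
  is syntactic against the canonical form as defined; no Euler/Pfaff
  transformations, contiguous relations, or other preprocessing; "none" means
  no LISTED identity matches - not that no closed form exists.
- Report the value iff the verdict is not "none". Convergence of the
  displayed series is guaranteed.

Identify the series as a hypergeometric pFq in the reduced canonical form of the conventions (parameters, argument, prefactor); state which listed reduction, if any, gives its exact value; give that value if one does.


This is 1 * 2F1(-10, 8; 19; -1) in reduced canonical form. Verdict: this is Kummer (I3) (x = -1; c = 19 equals 1+a-b for upper {-10, 8}: listed pattern). Value: \frac{306}{7}.

Key observation: t_0 being 1, the running product (C = 1, x = -1) telescopes to a rising factorial.
Adjacent-term ratio: r(k) = -1 * (k-10) (k+8) / [(k+19) (k+1)] - rational; roots negated = parameters, x = -1, C = 1.


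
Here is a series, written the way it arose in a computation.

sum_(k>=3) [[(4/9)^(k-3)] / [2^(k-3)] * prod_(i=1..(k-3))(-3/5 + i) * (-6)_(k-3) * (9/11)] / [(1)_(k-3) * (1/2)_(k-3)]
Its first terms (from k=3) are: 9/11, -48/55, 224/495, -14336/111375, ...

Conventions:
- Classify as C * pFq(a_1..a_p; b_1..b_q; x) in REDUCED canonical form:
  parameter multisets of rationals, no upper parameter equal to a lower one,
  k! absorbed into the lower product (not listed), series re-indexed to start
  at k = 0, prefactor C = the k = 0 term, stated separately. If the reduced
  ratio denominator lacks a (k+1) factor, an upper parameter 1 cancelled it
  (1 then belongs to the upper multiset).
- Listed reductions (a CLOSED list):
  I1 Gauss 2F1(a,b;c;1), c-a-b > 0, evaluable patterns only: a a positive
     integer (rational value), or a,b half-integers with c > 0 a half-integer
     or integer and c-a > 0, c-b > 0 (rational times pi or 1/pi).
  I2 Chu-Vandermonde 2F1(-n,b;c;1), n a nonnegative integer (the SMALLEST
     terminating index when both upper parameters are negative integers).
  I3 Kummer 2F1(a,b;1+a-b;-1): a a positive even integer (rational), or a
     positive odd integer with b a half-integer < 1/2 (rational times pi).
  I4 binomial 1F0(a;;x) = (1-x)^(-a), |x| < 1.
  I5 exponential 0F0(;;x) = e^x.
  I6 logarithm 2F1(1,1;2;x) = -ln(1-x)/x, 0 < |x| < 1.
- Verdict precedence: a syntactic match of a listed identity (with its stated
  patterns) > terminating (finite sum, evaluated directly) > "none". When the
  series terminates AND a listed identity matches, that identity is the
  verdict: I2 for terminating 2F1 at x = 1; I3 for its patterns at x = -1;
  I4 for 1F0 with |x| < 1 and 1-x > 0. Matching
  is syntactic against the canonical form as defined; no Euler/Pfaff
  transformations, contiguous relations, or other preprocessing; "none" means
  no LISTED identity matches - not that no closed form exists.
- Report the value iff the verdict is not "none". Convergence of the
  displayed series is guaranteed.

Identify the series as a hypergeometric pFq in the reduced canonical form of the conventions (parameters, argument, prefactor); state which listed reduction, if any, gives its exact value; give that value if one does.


x = 2/9 here; the reduced form reads 2F1, upper {-6, 2/5}, lower {1/2}, C = 9/11. Verdict: terminating. With -6 upstairs the series is a 7-term polynomial sum; evaluated term by term. Its exact value is 4877567407/16915078125.

Key step: from the first term 9/11: the two k-th powers (C = 9/11, x = 2/9) combine into one argument.
Step ratio: r(k) = (2/9) * (k-6) (k+2/5) / [(k+1/2) (k+1)] - rational; roots negated = parameters, x = (2/9), C = 9/11.


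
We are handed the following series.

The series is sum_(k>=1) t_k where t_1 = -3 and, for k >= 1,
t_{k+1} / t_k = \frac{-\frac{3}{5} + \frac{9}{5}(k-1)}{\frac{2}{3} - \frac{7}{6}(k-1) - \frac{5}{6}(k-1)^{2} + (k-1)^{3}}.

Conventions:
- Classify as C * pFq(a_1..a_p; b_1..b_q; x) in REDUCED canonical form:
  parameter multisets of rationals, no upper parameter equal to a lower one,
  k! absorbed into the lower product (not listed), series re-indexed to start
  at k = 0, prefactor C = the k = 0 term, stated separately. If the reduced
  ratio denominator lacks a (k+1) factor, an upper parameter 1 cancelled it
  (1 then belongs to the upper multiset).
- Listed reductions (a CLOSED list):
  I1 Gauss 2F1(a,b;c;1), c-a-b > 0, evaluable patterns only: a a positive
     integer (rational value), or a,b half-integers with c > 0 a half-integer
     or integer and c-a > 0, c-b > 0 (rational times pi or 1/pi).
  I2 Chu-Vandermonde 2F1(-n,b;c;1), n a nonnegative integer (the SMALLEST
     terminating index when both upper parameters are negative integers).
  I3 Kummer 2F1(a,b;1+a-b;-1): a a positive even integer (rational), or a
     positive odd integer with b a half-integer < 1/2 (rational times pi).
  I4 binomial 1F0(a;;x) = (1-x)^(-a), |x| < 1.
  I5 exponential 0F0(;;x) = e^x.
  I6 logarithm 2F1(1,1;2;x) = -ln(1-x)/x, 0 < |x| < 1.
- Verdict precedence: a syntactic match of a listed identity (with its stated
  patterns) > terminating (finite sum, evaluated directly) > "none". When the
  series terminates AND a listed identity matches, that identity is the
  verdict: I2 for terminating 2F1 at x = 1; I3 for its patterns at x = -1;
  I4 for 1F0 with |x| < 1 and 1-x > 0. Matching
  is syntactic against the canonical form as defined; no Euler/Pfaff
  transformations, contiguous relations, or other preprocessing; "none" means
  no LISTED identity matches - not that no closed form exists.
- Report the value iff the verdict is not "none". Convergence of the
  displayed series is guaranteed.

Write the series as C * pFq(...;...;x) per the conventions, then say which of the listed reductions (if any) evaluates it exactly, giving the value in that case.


The series (x = \frac{9}{5}) is 1F2: upper {-\frac{1}{3}}, lower {-\frac{4}{3}, -\frac{1}{2}}, prefactor -3. Verdict: none (x = \frac{9}{5}): each listed identity misses the multisets {-\frac{1}{3}} ; {-\frac{4}{3}, -\frac{1}{2}}.

Key observation: from the first term -3: the expanded ratio factors over Q; prefactor -3, roots give parameters.
Consecutive-term ratio: r(k) = \frac{9}{5} * (k-\frac{1}{3}) / [(k-\frac{4}{3}) (k-\frac{1}{2}) (k+1)] ; factor over Q: parameters, x = \frac{9}{5}, and C = -3.


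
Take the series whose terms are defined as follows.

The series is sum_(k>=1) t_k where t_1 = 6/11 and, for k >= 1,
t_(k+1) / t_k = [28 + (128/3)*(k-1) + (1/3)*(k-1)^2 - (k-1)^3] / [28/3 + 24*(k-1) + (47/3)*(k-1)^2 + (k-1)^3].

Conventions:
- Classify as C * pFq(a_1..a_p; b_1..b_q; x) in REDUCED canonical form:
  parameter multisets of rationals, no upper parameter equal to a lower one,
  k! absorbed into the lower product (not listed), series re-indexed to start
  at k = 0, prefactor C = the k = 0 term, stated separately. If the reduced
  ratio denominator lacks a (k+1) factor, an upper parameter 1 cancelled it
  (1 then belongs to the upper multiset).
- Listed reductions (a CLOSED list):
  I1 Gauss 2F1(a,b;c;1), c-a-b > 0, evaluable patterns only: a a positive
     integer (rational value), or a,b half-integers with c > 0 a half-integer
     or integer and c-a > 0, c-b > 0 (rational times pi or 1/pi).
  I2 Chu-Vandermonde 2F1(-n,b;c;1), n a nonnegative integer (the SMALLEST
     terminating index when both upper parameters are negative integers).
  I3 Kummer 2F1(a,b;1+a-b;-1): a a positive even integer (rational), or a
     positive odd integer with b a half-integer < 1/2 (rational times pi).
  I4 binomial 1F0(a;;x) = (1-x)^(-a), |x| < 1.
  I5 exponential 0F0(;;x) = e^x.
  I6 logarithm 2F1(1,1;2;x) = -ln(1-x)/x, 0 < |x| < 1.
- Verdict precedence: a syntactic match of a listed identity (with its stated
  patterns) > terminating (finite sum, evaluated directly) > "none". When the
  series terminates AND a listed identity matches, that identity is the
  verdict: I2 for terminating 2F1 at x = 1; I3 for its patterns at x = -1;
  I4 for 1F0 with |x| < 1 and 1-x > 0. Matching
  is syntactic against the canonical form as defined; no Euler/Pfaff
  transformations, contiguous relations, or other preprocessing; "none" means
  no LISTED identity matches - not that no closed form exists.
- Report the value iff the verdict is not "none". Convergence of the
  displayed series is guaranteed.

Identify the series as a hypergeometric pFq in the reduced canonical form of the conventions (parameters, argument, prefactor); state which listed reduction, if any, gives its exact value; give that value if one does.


x = -1 here; the reduced form reads 2F1, upper {-7, 6}, lower {14}, C = 6/11. Verdict: the Kummer evaluation I3 applies (x = -1; c = 14 equals 1+a-b for upper {-7, 6}: listed pattern). Sum: 39/5.

Structural cue: from the first term 6/11: the ratio is unreduced: k + 2/3 divides both sides (C = 6/11, x = -1).
Term ratio: r(k) = (-1) * (k-7) (k+6) / [(k+14) (k+1)] - rational; roots negated = parameters, x = (-1), C = 6/11.


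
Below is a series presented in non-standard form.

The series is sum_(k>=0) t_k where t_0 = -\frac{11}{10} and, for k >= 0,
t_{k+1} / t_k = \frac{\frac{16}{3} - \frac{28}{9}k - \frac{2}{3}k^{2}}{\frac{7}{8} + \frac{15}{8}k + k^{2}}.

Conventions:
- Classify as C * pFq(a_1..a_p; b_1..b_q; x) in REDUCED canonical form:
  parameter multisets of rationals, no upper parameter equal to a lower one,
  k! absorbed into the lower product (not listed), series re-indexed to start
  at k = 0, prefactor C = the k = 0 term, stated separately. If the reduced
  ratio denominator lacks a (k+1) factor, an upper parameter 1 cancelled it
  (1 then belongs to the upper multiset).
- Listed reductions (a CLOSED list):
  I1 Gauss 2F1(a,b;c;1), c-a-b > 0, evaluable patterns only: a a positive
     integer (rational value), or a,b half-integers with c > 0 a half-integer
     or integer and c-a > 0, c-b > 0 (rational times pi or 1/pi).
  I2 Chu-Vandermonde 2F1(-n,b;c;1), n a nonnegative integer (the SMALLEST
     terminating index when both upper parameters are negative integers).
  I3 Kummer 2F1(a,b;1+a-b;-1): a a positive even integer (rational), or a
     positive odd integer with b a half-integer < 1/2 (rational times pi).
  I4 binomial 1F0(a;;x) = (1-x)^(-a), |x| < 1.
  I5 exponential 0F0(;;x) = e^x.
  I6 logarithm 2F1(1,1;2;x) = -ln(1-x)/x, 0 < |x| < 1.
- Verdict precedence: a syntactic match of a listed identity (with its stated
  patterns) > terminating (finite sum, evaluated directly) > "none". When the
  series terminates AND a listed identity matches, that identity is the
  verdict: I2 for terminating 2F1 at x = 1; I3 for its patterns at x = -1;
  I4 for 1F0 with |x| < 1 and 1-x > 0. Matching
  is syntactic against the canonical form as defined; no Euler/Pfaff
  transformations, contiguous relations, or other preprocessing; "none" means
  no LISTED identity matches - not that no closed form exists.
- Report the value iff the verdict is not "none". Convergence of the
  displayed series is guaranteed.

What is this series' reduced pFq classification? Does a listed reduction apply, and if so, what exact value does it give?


The series (x = -\frac{2}{3}) is 2F1: upper {-\frac{4}{3}, 6}, lower {\frac{7}{8}}, prefactor -\frac{11}{10}. Verdict: none (x = -\frac{2}{3}): each listed identity misses the multisets {-\frac{4}{3}, 6} ; {\frac{7}{8}}.

The tell: t_0 = -\frac{11}{10} here, and the expanded ratio factors over Q; C = -11/10, x = -2/3, roots give parameters.
Ratio: r(k) = -\frac{2}{3} * (k-\frac{4}{3}) (k+6) / [(k+\frac{7}{8}) (k+1)] - rational in k, leading ratio -\frac{2}{3}; with t_0 = -\frac{11}{10}, classification follows.


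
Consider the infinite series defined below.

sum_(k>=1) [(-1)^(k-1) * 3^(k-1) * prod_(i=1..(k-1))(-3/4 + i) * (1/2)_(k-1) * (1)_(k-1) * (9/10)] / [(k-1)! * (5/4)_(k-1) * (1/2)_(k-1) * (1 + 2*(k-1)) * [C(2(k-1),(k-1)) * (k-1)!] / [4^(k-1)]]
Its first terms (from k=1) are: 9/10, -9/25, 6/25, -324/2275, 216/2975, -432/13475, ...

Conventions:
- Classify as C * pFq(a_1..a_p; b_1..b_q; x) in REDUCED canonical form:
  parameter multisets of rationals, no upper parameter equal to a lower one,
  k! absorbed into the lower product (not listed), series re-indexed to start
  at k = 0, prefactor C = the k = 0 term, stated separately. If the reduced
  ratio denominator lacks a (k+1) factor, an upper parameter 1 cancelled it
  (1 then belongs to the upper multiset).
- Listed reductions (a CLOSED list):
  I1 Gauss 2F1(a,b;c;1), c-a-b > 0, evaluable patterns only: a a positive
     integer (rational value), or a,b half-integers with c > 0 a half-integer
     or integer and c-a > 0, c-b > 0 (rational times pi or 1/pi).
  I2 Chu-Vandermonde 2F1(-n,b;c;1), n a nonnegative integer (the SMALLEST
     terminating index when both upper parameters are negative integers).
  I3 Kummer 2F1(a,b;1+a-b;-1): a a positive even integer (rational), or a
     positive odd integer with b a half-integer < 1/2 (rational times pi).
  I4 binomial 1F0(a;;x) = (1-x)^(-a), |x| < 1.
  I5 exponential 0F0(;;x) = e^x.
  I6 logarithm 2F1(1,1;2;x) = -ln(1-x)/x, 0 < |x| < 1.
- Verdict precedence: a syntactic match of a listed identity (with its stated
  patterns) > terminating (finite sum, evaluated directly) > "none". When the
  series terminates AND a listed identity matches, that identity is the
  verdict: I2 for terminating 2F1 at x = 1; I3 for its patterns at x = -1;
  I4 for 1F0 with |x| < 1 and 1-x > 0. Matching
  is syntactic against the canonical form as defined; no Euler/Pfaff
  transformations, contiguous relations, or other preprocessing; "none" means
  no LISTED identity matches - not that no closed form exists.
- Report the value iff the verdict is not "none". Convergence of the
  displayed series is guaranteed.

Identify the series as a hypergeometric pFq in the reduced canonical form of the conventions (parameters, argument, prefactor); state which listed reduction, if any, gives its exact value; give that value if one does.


x = -3 here; the reduced form reads 2F2, upper {1/4, 1}, lower {5/4, 3/2}, C = 9/10. Verdict: none - this 2F2 at x = -3 matches no listed pattern, and upper {1/4, 1} holds no stopper.

First insight: with t_0 = 9/10, the parameter 1/2 appears in both the upper and lower lists and cancels.
Consecutive-term ratio: r(k) = (-3) * (k+1/4) (k+1) / [(k+5/4) (k+3/2) (k+1)] - poly over poly, x = (-3) from leading terms; C = 9/10 at k = 0.


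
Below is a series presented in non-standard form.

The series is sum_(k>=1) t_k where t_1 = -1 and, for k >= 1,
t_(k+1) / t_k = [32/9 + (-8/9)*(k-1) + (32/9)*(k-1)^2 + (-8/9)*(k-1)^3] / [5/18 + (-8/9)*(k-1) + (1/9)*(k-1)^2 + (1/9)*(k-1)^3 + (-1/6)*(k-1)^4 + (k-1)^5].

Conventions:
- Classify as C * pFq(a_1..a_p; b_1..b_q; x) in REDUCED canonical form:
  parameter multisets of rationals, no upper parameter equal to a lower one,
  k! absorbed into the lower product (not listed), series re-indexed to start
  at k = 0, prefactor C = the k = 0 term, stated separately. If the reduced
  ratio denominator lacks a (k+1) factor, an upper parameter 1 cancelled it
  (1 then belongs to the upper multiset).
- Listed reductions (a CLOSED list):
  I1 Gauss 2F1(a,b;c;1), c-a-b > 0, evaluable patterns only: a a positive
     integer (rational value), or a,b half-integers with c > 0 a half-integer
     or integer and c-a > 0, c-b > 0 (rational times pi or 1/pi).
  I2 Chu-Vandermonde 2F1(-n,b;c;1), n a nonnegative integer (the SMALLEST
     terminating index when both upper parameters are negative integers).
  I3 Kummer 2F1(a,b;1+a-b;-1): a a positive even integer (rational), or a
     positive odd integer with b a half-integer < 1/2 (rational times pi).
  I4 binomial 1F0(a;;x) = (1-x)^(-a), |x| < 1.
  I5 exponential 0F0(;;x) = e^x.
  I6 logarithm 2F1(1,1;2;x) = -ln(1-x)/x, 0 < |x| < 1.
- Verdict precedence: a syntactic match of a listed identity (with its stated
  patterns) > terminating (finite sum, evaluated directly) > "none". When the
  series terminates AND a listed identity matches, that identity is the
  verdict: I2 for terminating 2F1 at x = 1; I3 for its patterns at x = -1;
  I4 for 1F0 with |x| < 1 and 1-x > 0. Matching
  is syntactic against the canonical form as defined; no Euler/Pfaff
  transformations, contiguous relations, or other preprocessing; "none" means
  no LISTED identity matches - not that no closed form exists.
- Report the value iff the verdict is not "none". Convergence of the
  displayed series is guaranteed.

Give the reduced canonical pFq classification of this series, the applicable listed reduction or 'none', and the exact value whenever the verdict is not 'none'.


Classification (C = -1): 1F2 with upper {-4}, lower {-5/6, -1/3}, argument x = -8/9. Verdict: terminating - the sum ends at index 4 because -4 is a negative integer; exact evaluation follows. Exact value: -491427/2275.

Key step: with t_0 = -1, the ratio is unreduced: k^2 + 1 divides both sides (C = -1, x = -8/9).
Consecutive-term ratio: r(k) = (-8/9) * (k-4) / [(k-5/6) (k-1/3) (k+1)] - rational; roots negated = parameters, x = (-8/9), C = -1.


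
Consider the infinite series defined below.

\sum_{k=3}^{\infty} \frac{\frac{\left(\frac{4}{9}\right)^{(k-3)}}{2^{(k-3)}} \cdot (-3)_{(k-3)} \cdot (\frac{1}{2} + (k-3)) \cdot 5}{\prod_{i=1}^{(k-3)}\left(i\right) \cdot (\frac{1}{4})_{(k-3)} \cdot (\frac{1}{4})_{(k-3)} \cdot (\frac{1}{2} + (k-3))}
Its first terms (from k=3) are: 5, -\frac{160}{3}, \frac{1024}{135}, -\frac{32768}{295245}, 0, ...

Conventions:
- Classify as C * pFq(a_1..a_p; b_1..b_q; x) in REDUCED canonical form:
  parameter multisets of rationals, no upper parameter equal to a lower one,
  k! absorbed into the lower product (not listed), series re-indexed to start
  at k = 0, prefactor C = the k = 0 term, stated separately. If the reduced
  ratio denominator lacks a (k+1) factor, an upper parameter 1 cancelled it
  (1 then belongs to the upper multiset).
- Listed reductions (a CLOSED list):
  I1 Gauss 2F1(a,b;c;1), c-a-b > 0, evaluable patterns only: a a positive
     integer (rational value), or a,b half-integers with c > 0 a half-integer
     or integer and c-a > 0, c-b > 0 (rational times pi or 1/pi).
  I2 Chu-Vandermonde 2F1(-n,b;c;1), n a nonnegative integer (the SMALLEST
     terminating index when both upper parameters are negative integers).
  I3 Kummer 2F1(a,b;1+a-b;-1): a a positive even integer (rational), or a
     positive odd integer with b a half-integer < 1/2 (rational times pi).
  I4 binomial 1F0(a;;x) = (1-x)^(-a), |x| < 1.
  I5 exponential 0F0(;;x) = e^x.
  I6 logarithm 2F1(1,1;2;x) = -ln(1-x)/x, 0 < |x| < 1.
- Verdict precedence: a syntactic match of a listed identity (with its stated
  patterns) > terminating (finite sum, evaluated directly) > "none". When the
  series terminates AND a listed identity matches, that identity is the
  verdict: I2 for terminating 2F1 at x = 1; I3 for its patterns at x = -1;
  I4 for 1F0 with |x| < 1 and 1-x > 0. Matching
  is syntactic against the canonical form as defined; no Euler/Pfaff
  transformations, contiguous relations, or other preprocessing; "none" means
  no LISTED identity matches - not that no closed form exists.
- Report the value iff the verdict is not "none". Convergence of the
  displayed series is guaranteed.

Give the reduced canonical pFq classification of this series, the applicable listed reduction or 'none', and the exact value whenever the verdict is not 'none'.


Key observation: t_0 = 5 here, and striking the common factor k + 1/2 reduces the term (prefactor 5).
Consecutive-term ratio: r(k) = \frac{2}{9} * (k-3) / [(k+\frac{1}{4}) (k+\frac{1}{4}) (k+1)] - rational; roots negated = parameters, x = \frac{2}{9}, C = 5.

Classification (C = 5): 1F2 with upper {-3}, lower {\frac{1}{4}, \frac{1}{4}}, argument x = \frac{2}{9}. Verdict: terminating at k = 3: the factor (-3)_k kills every later term; summing the 4 survivors is exact. Sum: -\frac{2412691}{59049}.


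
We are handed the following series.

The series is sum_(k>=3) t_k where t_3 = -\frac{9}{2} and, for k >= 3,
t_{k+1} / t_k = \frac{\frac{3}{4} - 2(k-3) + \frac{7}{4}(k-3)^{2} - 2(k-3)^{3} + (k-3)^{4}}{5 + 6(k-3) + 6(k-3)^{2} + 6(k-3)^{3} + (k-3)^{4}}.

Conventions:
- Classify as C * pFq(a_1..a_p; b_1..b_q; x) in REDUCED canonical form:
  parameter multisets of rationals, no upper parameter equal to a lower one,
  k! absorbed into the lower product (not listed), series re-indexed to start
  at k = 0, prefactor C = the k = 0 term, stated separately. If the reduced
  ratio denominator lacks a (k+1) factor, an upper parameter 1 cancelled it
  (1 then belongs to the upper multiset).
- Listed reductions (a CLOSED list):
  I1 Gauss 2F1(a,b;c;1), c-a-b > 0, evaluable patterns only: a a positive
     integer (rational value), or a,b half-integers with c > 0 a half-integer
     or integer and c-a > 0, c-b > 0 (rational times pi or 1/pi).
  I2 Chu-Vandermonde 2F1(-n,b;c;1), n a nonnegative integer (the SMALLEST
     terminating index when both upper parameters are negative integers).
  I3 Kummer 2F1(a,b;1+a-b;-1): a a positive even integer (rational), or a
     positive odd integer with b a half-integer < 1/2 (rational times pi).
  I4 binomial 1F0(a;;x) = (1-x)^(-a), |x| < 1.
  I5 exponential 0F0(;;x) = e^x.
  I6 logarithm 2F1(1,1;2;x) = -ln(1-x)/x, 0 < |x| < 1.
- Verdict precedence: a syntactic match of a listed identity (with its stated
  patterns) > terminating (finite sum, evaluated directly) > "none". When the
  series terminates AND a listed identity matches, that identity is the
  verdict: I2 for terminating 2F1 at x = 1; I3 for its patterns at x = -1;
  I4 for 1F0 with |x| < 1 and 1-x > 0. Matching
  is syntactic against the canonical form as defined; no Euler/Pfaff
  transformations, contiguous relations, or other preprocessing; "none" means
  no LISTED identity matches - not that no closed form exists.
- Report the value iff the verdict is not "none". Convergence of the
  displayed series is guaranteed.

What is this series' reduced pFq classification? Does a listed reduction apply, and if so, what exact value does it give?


Classification (C = -\frac{9}{2}): 2F1 with upper {-\frac{3}{2}, -\frac{1}{2}}, lower {5}, argument x = 1. Verdict: the half-integer Gauss pattern (I1) fires (x = 1; upper {-\frac{3}{2}, -\frac{1}{2}} half-integers, c = 5 in the evaluable pattern). Value: \left(-\frac{131072}{8085}\right) / \pi.

The tell: t_0 = -\frac{9}{2} here, and roots of the ratio polynomials (prefactor -9/2) are the negated parameters.
Step ratio: r(k) = 1 * (k-\frac{3}{2}) (k-\frac{1}{2}) / [(k+5) (k+1)] - poly over poly, x = 1 from leading terms; C = -\frac{9}{2} at k = 0.


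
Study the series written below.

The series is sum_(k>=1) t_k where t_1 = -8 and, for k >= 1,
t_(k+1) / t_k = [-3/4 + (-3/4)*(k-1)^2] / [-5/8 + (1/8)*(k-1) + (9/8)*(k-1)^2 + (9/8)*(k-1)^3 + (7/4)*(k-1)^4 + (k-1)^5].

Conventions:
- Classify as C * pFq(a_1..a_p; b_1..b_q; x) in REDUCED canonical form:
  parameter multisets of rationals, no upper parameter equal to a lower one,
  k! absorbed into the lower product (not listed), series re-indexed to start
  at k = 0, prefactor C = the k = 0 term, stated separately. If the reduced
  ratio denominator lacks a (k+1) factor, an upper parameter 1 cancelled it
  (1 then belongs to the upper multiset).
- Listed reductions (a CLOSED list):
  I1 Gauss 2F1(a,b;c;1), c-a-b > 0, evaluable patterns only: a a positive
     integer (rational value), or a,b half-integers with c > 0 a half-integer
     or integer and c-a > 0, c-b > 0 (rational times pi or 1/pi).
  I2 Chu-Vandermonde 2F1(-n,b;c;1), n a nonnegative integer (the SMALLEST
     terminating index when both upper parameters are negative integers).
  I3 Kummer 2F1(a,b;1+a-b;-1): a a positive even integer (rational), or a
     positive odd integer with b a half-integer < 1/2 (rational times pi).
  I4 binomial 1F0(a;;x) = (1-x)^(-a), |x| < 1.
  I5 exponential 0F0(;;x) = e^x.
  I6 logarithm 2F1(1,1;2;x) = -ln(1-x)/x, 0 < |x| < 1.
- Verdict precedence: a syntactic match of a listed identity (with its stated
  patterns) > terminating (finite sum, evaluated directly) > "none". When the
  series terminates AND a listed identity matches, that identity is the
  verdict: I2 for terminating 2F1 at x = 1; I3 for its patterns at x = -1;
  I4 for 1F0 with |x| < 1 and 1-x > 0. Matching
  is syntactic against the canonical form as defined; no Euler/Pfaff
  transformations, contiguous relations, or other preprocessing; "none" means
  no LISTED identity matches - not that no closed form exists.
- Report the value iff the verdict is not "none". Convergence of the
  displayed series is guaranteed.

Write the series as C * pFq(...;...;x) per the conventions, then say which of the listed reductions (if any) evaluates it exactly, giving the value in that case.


This is -8 * 0F2(-; -1/2, 5/4; -3/4) in reduced canonical form. Verdict: none - this 0F2 at x = -3/4 matches no listed pattern, and upper {-} holds no stopper.

Structural cue: x = (-3/4) and the expanded ratio factors over Q; prefactor -8, roots give parameters.
Step ratio: r(k) = (-3/4) * 1 / [(k-1/2) (k+5/4) (k+1)] - rational; roots negated = parameters, x = (-3/4), C = -8.


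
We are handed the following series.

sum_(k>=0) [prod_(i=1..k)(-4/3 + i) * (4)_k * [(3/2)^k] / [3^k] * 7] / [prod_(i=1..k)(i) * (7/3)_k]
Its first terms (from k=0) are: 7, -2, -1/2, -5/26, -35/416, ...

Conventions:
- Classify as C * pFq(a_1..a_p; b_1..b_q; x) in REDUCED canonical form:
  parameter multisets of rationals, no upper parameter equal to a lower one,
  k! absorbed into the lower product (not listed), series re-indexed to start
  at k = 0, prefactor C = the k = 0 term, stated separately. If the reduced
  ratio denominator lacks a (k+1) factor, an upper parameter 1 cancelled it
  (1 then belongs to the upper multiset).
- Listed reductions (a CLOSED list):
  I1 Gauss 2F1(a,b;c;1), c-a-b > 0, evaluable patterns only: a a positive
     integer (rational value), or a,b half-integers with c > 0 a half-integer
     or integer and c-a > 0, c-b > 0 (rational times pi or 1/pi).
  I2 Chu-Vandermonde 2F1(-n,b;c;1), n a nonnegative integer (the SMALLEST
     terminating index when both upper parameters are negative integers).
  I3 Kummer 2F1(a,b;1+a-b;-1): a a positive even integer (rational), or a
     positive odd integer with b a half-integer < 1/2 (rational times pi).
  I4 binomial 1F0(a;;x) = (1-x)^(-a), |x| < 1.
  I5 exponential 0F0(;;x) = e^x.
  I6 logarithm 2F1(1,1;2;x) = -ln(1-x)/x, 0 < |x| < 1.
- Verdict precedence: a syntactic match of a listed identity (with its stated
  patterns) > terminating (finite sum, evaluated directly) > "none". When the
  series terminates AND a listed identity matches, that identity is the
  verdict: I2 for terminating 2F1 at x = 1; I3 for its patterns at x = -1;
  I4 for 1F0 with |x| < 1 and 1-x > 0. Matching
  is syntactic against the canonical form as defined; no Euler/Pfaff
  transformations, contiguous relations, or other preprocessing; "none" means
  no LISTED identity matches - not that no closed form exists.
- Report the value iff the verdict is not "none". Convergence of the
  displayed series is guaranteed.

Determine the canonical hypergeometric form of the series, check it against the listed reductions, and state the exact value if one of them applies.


The series (x = 1/2) is 2F1: upper {-1/3, 4}, lower {7/3}, prefactor 7. Verdict: no listed reduction: x = 1/2 and upper {-1/3, 4} fail every I1-I6 pattern.

Key step: x = (1/2) and the running product (C = 7, x = 1/2) telescopes to a rising factorial.
Step ratio: r(k) = (1/2) * (k-1/3) (k+4) / [(k+7/3) (k+1)] - rational in k. x = (1/2); t_0 = 7; negate the roots.


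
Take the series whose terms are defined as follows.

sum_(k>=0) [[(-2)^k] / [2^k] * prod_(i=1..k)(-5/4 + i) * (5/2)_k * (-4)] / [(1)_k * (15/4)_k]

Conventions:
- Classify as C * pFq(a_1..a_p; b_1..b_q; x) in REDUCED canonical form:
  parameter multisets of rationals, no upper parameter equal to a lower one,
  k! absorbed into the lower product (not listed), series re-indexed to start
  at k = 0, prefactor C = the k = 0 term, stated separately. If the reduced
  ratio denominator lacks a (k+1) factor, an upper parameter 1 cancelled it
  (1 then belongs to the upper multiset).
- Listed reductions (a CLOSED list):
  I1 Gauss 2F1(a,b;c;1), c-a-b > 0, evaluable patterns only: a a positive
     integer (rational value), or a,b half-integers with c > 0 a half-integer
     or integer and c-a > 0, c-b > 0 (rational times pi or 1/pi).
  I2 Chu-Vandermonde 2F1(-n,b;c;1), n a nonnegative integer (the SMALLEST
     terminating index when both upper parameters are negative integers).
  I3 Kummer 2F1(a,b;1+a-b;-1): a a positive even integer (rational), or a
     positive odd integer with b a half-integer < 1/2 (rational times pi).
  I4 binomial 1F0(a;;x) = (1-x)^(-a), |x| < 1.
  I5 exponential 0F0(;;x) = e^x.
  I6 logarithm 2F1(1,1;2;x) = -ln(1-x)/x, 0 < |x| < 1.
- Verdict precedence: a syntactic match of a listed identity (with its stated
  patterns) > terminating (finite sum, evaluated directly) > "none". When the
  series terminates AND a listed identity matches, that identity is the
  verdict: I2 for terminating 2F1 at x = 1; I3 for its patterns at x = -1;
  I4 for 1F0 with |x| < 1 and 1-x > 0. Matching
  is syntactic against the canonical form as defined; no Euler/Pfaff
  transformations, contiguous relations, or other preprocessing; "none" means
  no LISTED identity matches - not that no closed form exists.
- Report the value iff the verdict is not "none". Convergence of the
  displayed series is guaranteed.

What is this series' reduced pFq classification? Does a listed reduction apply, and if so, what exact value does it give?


Reduced: x = -1, 2F1, upper = {-1/4, 5/2}, lower = {15/4}, C = -4. Verdict: no listed reduction: x = -1 and upper {-1/4, 5/2} fail every I1-I6 pattern.

Structural cue: from the first term -4: the two k-th powers (prefactor -4) combine into one argument.
Step ratio: r(k) = (-1) * (k-1/4) (k+5/2) / [(k+15/4) (k+1)] ; factor over Q: parameters, x = (-1), and C = -4.


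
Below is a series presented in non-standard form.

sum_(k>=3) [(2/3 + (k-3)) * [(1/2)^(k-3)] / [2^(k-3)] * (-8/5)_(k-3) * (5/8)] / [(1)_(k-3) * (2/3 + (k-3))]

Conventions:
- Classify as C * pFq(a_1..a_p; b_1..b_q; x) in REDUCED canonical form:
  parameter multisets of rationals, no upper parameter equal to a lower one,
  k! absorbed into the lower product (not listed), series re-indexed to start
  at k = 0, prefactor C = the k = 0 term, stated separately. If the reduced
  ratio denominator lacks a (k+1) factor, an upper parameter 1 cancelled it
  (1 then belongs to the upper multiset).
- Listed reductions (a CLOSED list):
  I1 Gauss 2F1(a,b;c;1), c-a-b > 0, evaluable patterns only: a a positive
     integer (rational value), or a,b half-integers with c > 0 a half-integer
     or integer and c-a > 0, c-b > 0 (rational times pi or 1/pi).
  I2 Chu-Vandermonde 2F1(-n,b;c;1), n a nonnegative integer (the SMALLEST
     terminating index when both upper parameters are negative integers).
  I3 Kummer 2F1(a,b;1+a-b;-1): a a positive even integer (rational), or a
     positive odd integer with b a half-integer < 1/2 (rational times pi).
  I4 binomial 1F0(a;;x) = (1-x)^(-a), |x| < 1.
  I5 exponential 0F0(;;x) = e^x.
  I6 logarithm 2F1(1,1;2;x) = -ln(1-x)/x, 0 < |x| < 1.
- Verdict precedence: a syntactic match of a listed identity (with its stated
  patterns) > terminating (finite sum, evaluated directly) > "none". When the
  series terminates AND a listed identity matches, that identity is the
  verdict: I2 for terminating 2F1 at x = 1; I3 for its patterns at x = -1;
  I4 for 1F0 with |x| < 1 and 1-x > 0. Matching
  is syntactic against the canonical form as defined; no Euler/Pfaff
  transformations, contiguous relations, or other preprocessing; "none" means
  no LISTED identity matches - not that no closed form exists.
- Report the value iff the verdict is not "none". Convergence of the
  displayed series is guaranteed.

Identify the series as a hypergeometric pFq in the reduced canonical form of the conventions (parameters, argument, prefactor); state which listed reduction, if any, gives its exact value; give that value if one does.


With C = 5/8: the canonical form is 1F0(-8/5; -; 1/4). Verdict at x = 1/4: binomial (I4) matches (the 1F0 binomial series: exponent 8/5, x = 1/4). Sum: (5/8) * (3/4)^(8/5).

Key step: with t_0 = 5/8, the factor k + 2/3 cancels (top and bottom), leaving C = 5/8.
Consecutive-term ratio: r(k) = (1/4) * (k-8/5) / [(k+1)] - poly over poly, x = (1/4) from leading terms; C = 5/8 at k = 0.
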